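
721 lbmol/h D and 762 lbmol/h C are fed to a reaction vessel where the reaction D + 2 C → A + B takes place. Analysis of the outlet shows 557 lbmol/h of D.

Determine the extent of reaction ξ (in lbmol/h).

ξ = 164 lbmol/h

For D: n = n₀ − 1ξ → 557 = 721 − 1ξ, giving ξ = 164 lbmol/h.
Outlet amounts (n = n₀ + ν ξ):
  D: 721 − 1(164) = 557
  C: 762 − 2(164) = 434
  A: 0 + 1(164) = 164
  B: 0 + 1(164) = 164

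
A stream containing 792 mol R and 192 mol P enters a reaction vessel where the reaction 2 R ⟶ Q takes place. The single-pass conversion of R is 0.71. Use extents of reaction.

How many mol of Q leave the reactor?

281 mol

R reacted = 0.71 × 792 = 562.3 mol; ν_R = −2, so ξ = 562.3/2 = 281.2 mol.
Outlet amounts (n = n₀ + ν ξ):
  R: 792 − 2(281.2) = 229.7
  Q: 0 + 1(281.2) = 281.2
  P: 192 (inert)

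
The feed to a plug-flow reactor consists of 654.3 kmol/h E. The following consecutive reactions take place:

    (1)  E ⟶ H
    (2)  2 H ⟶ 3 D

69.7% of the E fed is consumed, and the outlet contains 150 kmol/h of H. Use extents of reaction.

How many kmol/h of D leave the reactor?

Conversion of E: E consumed = 1ξ₁ = 0.697 × 654.3 → ξ₁ = 456 kmol/h.
H balance: n_H = 0 + 1ξ₁ − 2ξ₂ = 150 → ξ₂ = (1·456 − 150)/2 = 153 kmol/h.
Outlet amounts (n = n₀ + Σ ν·ξ):
  E: 654.3 − 1(456) = 198.3
  H: 0 + 1(456) − 2(153) = 150
  D: 0 + 3(153) = 459.1

459 kmol/h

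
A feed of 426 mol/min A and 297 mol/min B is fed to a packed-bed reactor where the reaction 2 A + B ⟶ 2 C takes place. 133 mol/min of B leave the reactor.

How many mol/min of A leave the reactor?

98 mol/min

For B: n = n₀ − 1ξ → 133 = 297 − 1ξ, giving ξ = 164 mol/min.
Outlet amounts (n = n₀ + ν ξ):
  A: 426 − 2(164) = 98
  B: 297 − 1(164) = 133
  C: 0 + 2(164) = 328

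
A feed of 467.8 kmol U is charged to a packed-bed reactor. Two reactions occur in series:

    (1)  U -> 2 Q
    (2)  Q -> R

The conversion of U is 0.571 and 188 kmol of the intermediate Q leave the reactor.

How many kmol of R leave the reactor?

Conversion of U: U consumed = 1ξ₁ = 0.571 × 467.8 → ξ₁ = 267.1 kmol.
Q balance: n_Q = 0 + 2ξ₁ − 1ξ₂ = 188 → ξ₂ = (2·267.1 − 188)/1 = 346.2 kmol.
Outlet amounts (n = n₀ + Σ ν·ξ):
  U: 467.8 − 1(267.1) = 200.7
  Q: 0 + 2(267.1) − 1(346.2) = 188
  R: 0 + 1(346.2) = 346.2

346 kmol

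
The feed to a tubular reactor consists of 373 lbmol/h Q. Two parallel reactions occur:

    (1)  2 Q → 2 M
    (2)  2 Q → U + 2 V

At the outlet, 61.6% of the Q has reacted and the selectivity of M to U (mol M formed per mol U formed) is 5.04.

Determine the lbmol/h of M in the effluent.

164 lbmol/h

Conversion of Q: Q consumed = 0.616 × 373 = 229.8 lbmol/h = 2ξ₁ + 2ξ₂.
Selectivity: 2ξ₁ / (1ξ₂) = 5.04 → ξ₁ = 2.52 ξ₂.
Substitute: (2·2.52 + 2) ξ₂ = 229.8 → ξ₂ = 32.64 lbmol/h, ξ₁ = 82.25 lbmol/h.
Outlet amounts (n = n₀ + Σ ν·ξ):
  Q: 373 − 2(82.25) − 2(32.64) = 143.2
  M: 0 + 2(82.25) = 164.5
  U: 0 + 1(32.64) = 32.64
  V: 0 + 2(32.64) = 65.28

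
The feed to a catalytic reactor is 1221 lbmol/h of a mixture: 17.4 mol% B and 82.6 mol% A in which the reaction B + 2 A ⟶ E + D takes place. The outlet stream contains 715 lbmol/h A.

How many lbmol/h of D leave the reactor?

147 lbmol/h

For A: n = n₀ − 2ξ → 715 = 1009 − 2ξ, giving ξ = 146.8 lbmol/h.
Outlet amounts (n = n₀ + ν ξ):
  B: 212.5 − 1(146.8) = 65.68
  A: 1009 − 2(146.8) = 715
  E: 0 + 1(146.8) = 146.8
  D: 0 + 1(146.8) = 146.8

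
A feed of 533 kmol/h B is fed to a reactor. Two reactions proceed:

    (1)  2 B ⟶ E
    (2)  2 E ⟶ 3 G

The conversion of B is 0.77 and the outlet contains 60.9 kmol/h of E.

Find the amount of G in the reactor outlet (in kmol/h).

Conversion of B: B consumed = 2ξ₁ = 0.77 × 533 → ξ₁ = 205.2 kmol/h.
E balance: n_E = 0 + 1ξ₁ − 2ξ₂ = 60.9 → ξ₂ = (1·205.2 − 60.9)/2 = 72.15 kmol/h.
Outlet amounts (n = n₀ + Σ ν·ξ):
  B: 533 − 2(205.2) = 122.6
  E: 0 + 1(205.2) − 2(72.15) = 60.9
  G: 0 + 3(72.15) = 216.5

216 kmol/h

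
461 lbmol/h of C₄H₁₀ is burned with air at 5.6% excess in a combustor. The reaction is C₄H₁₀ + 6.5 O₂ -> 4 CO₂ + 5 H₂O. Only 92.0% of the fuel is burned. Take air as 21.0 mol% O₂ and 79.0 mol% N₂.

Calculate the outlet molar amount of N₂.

11900 lbmol/h

Stoichiometric O₂ = 6.5 × 461 = 2996 lbmol/h; O₂ fed = 2996 × 1.056 = 3164 lbmol/h.
N₂ fed = 3164 × 79/21 = 11900 lbmol/h.
Fuel reacted = 0.92 × 461 → ξ = 424.1 lbmol/h.
Outlet (n = n₀ + ν ξ):
  C₄H₁₀: 461 − 1(424.1) = 36.88
  O₂: 3164 − 6.5(424.1) = 407.5
  N₂: 11900 (inert)
  CO₂: 0 + 4(424.1) = 1696
  H₂O: 0 + 5(424.1) = 2121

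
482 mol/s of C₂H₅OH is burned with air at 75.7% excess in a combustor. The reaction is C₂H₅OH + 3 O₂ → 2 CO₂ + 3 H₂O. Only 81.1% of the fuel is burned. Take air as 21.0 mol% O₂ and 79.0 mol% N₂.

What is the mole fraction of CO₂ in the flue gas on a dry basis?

0.0663

Stoichiometric O₂ = 3 × 482 = 1446 mol/s; O₂ fed = 1446 × 1.757 = 2541 mol/s.
N₂ fed = 2541 × 79/21 = 9558 mol/s.
Fuel reacted = 0.811 × 482 → ξ = 390.9 mol/s.
Outlet (n = n₀ + ν ξ):
  C₂H₅OH: 482 − 1(390.9) = 91.1
  O₂: 2541 − 3(390.9) = 1368
  N₂: 9558 (inert)
  CO₂: 0 + 2(390.9) = 781.8
  H₂O: 0 + 3(390.9) = 1173
Dry total = 11800 mol/s; y_CO₂ (dry) = 781.8 / 11800 = 0.06626.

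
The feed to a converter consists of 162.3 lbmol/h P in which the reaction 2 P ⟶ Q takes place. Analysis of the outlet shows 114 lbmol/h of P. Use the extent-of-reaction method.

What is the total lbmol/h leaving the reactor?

For P: n = n₀ − 2ξ → 114 = 162.3 − 2ξ, giving ξ = 24.15 lbmol/h.
Outlet amounts (n = n₀ + ν ξ):
  P: 162.3 − 2(24.15) = 114
  Q: 0 + 1(24.15) = 24.15
Total out = 114 + 24.15 = 138.2 lbmol/h.

138 lbmol/h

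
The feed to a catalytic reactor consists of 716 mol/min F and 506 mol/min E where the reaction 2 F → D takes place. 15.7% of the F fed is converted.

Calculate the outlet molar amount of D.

F reacted = 0.157 × 716 = 112.4 mol/min; ν_F = −2, so ξ = 112.4/2 = 56.21 mol/min.
Outlet amounts (n = n₀ + ν ξ):
  F: 716 − 2(56.21) = 603.6
  D: 0 + 1(56.21) = 56.21
  E: 506 (inert)

56.2 mol/min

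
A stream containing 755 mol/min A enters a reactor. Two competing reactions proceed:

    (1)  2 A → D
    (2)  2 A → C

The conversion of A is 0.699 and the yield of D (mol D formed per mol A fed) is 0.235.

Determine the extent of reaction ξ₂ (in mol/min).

Yield of D: 1ξ₁ / 755 = 0.235 → ξ₁ = 177.4 mol/min.
Conversion of A: 2ξ₁ + 2ξ₂ = 0.699 × 755 = 527.7 → ξ₂ = 86.45 mol/min.
Outlet amounts (n = n₀ + Σ ν·ξ):
  A: 755 − 2(177.4) − 2(86.45) = 227.3
  D: 0 + 1(177.4) = 177.4
  C: 0 + 1(86.45) = 86.45

ξ₂ = 86.4 mol/min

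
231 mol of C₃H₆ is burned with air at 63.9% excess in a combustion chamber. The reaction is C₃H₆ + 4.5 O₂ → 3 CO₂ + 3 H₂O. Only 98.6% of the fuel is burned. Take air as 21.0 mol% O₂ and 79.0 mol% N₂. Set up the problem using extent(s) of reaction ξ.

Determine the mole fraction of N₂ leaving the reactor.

Stoichiometric O₂ = 4.5 × 231 = 1040 mol; O₂ fed = 1040 × 1.639 = 1704 mol.
N₂ fed = 1704 × 79/21 = 6409 mol.
Fuel reacted = 0.986 × 231 → ξ = 227.8 mol.
Outlet (n = n₀ + ν ξ):
  C₃H₆: 231 − 1(227.8) = 3.234
  O₂: 1704 − 4.5(227.8) = 678.8
  N₂: 6409 (inert)
  CO₂: 0 + 3(227.8) = 683.3
  H₂O: 0 + 3(227.8) = 683.3
Total out = 8458 mol; y_N₂ = 6409 / 8458 = 0.7578.

0.758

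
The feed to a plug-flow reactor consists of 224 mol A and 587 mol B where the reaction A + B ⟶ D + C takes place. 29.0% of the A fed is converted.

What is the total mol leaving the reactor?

811 mol

A reacted = 0.29 × 224 = 64.96 mol; ν_A = −1, so ξ = 64.96/1 = 64.96 mol.
Outlet amounts (n = n₀ + ν ξ):
  A: 224 − 1(64.96) = 159
  B: 587 − 1(64.96) = 522
  D: 0 + 1(64.96) = 64.96
  C: 0 + 1(64.96) = 64.96
Total out = 159 + 522 + 64.96 + 64.96 = 811 mol.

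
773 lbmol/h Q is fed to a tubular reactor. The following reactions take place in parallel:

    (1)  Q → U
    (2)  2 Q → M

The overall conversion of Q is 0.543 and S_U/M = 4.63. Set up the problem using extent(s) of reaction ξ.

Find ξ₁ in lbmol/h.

ξ₁ = 293 lbmol/h

Conversion of Q: Q consumed = 0.543 × 773 = 419.7 lbmol/h = 1ξ₁ + 2ξ₂.
Selectivity: 1ξ₁ / (1ξ₂) = 4.63 → ξ₁ = 4.63 ξ₂.
Substitute: (1·4.63 + 2) ξ₂ = 419.7 → ξ₂ = 63.31 lbmol/h, ξ₁ = 293.1 lbmol/h.
Outlet amounts (n = n₀ + Σ ν·ξ):
  Q: 773 − 1(293.1) − 2(63.31) = 353.3
  U: 0 + 1(293.1) = 293.1
  M: 0 + 1(63.31) = 63.31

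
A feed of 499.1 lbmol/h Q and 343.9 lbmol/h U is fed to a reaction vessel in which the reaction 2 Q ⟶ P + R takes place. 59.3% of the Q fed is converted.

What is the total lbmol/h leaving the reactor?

Q reacted = 0.593 × 499.1 = 296 lbmol/h; ν_Q = −2, so ξ = 296/2 = 148 lbmol/h.
Outlet amounts (n = n₀ + ν ξ):
  Q: 499.1 − 2(148) = 203.1
  P: 0 + 1(148) = 148
  R: 0 + 1(148) = 148
  U: 343.9 (inert)
Total out = 203.1 + 148 + 148 + 343.9 = 843 lbmol/h.

843 lbmol/h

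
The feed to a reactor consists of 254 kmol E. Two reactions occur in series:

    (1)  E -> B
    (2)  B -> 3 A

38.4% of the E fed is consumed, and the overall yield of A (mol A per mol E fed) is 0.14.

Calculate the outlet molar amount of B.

85.7 kmol

Conversion of E: E consumed = 1ξ₁ = 0.384 × 254 → ξ₁ = 97.54 kmol.
Yield of A: 3ξ₂ / 254 = 0.14 → ξ₂ = 11.85 kmol.
Outlet amounts (n = n₀ + Σ ν·ξ):
  E: 254 − 1(97.54) = 156.5
  B: 0 + 1(97.54) − 1(11.85) = 85.68
  A: 0 + 3(11.85) = 35.56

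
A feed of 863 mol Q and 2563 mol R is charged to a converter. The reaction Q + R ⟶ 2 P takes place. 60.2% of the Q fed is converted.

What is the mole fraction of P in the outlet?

0.303

Q reacted = 0.602 × 863 = 519.5 mol; ν_Q = −1, so ξ = 519.5/1 = 519.5 mol.
Outlet amounts (n = n₀ + ν ξ):
  Q: 863 − 1(519.5) = 343.5
  R: 2563 − 1(519.5) = 2043
  P: 0 + 2(519.5) = 1039
Total out = 3426 mol; y_P = 1039 / 3426 = 0.3033.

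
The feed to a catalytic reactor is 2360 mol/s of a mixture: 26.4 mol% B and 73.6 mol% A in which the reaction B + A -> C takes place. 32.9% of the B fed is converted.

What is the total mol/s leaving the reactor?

2160 mol/s

B reacted = 0.329 × 623 = 205 mol/s; ν_B = −1, so ξ = 205/1 = 205 mol/s.
Outlet amounts (n = n₀ + ν ξ):
  B: 623 − 1(205) = 418.1
  A: 1737 − 1(205) = 1532
  C: 0 + 1(205) = 205
Total out = 418.1 + 1532 + 205 = 2155 mol/s.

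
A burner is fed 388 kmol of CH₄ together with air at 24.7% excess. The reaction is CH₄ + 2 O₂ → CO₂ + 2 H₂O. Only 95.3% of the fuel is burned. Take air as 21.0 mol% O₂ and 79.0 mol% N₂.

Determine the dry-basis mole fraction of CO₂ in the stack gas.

Stoichiometric O₂ = 2 × 388 = 776 kmol; O₂ fed = 776 × 1.247 = 967.7 kmol.
N₂ fed = 967.7 × 79/21 = 3640 kmol.
Fuel reacted = 0.953 × 388 → ξ = 369.8 kmol.
Outlet (n = n₀ + ν ξ):
  CH₄: 388 − 1(369.8) = 18.24
  O₂: 967.7 − 2(369.8) = 228.1
  N₂: 3640 (inert)
  CO₂: 0 + 1(369.8) = 369.8
  H₂O: 0 + 2(369.8) = 739.5
Dry total = 4256 kmol; y_CO₂ (dry) = 369.8 / 4256 = 0.08687.

0.0869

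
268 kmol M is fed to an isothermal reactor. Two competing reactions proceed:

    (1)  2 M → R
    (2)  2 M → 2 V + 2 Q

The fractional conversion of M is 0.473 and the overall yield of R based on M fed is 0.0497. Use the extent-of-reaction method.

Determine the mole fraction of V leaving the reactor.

0.282

Yield of R: 1ξ₁ / 268 = 0.0497 → ξ₁ = 13.32 kmol.
Conversion of M: 2ξ₁ + 2ξ₂ = 0.473 × 268 = 126.8 → ξ₂ = 50.06 kmol.
Outlet amounts (n = n₀ + Σ ν·ξ):
  M: 268 − 2(13.32) − 2(50.06) = 141.2
  R: 0 + 1(13.32) = 13.32
  V: 0 + 2(50.06) = 100.1
  Q: 0 + 2(50.06) = 100.1
Total out = 354.8 kmol; y_V = 100.1 / 354.8 = 0.2822.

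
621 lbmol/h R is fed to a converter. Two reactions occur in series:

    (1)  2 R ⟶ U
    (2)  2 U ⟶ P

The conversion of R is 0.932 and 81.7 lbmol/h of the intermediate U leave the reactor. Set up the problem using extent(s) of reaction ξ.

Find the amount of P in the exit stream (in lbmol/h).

Conversion of R: R consumed = 2ξ₁ = 0.932 × 621 → ξ₁ = 289.4 lbmol/h.
U balance: n_U = 0 + 1ξ₁ − 2ξ₂ = 81.7 → ξ₂ = (1·289.4 − 81.7)/2 = 103.8 lbmol/h.
Outlet amounts (n = n₀ + Σ ν·ξ):
  R: 621 − 2(289.4) = 42.23
  U: 0 + 1(289.4) − 2(103.8) = 81.7
  P: 0 + 1(103.8) = 103.8

104 lbmol/h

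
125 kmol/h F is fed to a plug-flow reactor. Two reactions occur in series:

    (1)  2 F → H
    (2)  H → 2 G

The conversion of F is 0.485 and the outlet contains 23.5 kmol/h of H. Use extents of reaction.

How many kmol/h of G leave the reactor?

Conversion of F: F consumed = 2ξ₁ = 0.485 × 125 → ξ₁ = 30.31 kmol/h.
H balance: n_H = 0 + 1ξ₁ − 1ξ₂ = 23.5 → ξ₂ = (1·30.31 − 23.5)/1 = 6.812 kmol/h.
Outlet amounts (n = n₀ + Σ ν·ξ):
  F: 125 − 2(30.31) = 64.38
  H: 0 + 1(30.31) − 1(6.812) = 23.5
  G: 0 + 2(6.812) = 13.62

13.6 kmol/h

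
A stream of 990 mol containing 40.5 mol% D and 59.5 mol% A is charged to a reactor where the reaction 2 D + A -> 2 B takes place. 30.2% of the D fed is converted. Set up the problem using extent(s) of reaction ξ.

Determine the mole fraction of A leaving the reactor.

D reacted = 0.302 × 400.9 = 121.1 mol; ν_D = −2, so ξ = 121.1/2 = 60.54 mol.
Outlet amounts (n = n₀ + ν ξ):
  D: 400.9 − 2(60.54) = 279.9
  A: 589 − 1(60.54) = 528.5
  B: 0 + 2(60.54) = 121.1
Total out = 929.5 mol; y_A = 528.5 / 929.5 = 0.5686.

0.569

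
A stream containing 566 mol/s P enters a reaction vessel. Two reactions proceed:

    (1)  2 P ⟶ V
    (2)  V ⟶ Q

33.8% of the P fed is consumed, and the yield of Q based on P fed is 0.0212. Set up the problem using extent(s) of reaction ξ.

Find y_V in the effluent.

Conversion of P: P consumed = 2ξ₁ = 0.338 × 566 → ξ₁ = 95.65 mol/s.
Yield of Q: 1ξ₂ / 566 = 0.0212 → ξ₂ = 12 mol/s.
Outlet amounts (n = n₀ + Σ ν·ξ):
  P: 566 − 2(95.65) = 374.7
  V: 0 + 1(95.65) − 1(12) = 83.65
  Q: 0 + 1(12) = 12
Total out = 470.3 mol/s; y_V = 83.65 / 470.3 = 0.1779.

0.178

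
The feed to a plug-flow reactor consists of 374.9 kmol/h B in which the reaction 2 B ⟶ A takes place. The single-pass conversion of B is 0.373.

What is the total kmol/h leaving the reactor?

B reacted = 0.373 × 374.9 = 139.8 kmol/h; ν_B = −2, so ξ = 139.8/2 = 69.92 kmol/h.
Outlet amounts (n = n₀ + ν ξ):
  B: 374.9 − 2(69.92) = 235.1
  A: 0 + 1(69.92) = 69.92
Total out = 235.1 + 69.92 = 305 kmol/h.

305 kmol/h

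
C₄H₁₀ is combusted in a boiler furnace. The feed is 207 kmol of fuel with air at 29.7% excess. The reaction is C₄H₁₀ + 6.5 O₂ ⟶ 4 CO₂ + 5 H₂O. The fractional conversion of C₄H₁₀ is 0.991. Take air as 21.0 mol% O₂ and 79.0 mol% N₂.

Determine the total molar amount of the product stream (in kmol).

8820 kmol

Stoichiometric O₂ = 6.5 × 207 = 1346 kmol; O₂ fed = 1346 × 1.297 = 1745 kmol.
N₂ fed = 1745 × 79/21 = 6565 kmol.
Fuel reacted = 0.991 × 207 → ξ = 205.1 kmol.
Outlet (n = n₀ + ν ξ):
  C₄H₁₀: 207 − 1(205.1) = 1.863
  O₂: 1745 − 6.5(205.1) = 411.7
  N₂: 6565 (inert)
  CO₂: 0 + 4(205.1) = 820.5
  H₂O: 0 + 5(205.1) = 1026
Total out = 1.863 + 411.7 + 6565 + 820.5 + 1026 = 8825 kmol.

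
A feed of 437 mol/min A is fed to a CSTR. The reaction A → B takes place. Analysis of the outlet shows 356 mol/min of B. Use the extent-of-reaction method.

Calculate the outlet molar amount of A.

For B: n = n₀ + 1ξ → 356 = 0 + 1ξ, giving ξ = 356 mol/min.
Outlet amounts (n = n₀ + ν ξ):
  A: 437 − 1(356) = 81
  B: 0 + 1(356) = 356

81 mol/min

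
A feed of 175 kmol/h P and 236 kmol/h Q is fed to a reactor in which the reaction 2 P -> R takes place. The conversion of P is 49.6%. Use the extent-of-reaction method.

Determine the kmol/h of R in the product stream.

43.4 kmol/h

P reacted = 0.496 × 175 = 86.8 kmol/h; ν_P = −2, so ξ = 86.8/2 = 43.4 kmol/h.
Outlet amounts (n = n₀ + ν ξ):
  P: 175 − 2(43.4) = 88.2
  R: 0 + 1(43.4) = 43.4
  Q: 236 (inert)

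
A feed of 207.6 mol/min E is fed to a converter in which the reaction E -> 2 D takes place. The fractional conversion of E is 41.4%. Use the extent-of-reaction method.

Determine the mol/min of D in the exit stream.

E reacted = 0.414 × 207.6 = 85.95 mol/min; ν_E = −1, so ξ = 85.95/1 = 85.95 mol/min.
Outlet amounts (n = n₀ + ν ξ):
  E: 207.6 − 1(85.95) = 121.7
  D: 0 + 2(85.95) = 171.9

172 mol/min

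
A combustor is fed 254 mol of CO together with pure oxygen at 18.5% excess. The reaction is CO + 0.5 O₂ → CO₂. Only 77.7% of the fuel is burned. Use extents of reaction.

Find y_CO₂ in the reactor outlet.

0.645

Stoichiometric O₂ = 0.5 × 254 = 127 mol; O₂ fed = 127 × 1.185 = 150.5 mol.
Fuel reacted = 0.777 × 254 → ξ = 197.4 mol.
Outlet (n = n₀ + ν ξ):
  CO: 254 − 1(197.4) = 56.64
  O₂: 150.5 − 0.5(197.4) = 51.82
  CO₂: 0 + 1(197.4) = 197.4
Total out = 305.8 mol; y_CO₂ = 197.4 / 305.8 = 0.6453.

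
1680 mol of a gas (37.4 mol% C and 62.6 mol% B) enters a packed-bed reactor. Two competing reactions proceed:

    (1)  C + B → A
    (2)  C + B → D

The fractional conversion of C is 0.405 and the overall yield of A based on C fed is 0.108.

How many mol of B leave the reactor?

Yield of A: 1ξ₁ / 628.3 = 0.108 → ξ₁ = 67.86 mol.
Conversion of C: 1ξ₁ + 1ξ₂ = 0.405 × 628.3 = 254.5 → ξ₂ = 186.6 mol.
Outlet amounts (n = n₀ + Σ ν·ξ):
  C: 628.3 − 1(67.86) − 1(186.6) = 373.9
  B: 1052 − 1(67.86) − 1(186.6) = 797.2
  A: 0 + 1(67.86) = 67.86
  D: 0 + 1(186.6) = 186.6

797 mol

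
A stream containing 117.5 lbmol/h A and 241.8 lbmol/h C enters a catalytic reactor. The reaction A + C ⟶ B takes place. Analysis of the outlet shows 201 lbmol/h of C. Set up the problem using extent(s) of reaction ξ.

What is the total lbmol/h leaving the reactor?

318 lbmol/h

For C: n = n₀ − 1ξ → 201 = 241.8 − 1ξ, giving ξ = 40.8 lbmol/h.
Outlet amounts (n = n₀ + ν ξ):
  A: 117.5 − 1(40.8) = 76.7
  C: 241.8 − 1(40.8) = 201
  B: 0 + 1(40.8) = 40.8
Total out = 76.7 + 201 + 40.8 = 318.5 lbmol/h.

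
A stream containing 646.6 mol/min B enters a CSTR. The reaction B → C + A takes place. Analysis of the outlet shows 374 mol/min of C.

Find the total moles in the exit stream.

1020 mol/min

For C: n = n₀ + 1ξ → 374 = 0 + 1ξ, giving ξ = 374 mol/min.
Outlet amounts (n = n₀ + ν ξ):
  B: 646.6 − 1(374) = 272.6
  C: 0 + 1(374) = 374
  A: 0 + 1(374) = 374
Total out = 272.6 + 374 + 374 = 1021 mol/min.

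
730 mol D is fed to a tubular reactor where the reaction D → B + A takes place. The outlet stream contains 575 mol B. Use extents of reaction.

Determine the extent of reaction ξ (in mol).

ξ = 575 mol

For B: n = n₀ + 1ξ → 575 = 0 + 1ξ, giving ξ = 575 mol.
Outlet amounts (n = n₀ + ν ξ):
  D: 730 − 1(575) = 155
  B: 0 + 1(575) = 575
  A: 0 + 1(575) = 575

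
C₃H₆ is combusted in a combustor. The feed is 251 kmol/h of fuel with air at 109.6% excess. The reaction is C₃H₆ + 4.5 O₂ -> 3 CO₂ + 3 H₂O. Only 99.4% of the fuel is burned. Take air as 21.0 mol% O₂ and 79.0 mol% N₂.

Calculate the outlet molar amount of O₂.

1240 kmol/h

Stoichiometric O₂ = 4.5 × 251 = 1130 kmol/h; O₂ fed = 1130 × 2.096 = 2367 kmol/h.
N₂ fed = 2367 × 79/21 = 8906 kmol/h.
Fuel reacted = 0.994 × 251 → ξ = 249.5 kmol/h.
Outlet (n = n₀ + ν ξ):
  C₃H₆: 251 − 1(249.5) = 1.506
  O₂: 2367 − 4.5(249.5) = 1245
  N₂: 8906 (inert)
  CO₂: 0 + 3(249.5) = 748.5
  H₂O: 0 + 3(249.5) = 748.5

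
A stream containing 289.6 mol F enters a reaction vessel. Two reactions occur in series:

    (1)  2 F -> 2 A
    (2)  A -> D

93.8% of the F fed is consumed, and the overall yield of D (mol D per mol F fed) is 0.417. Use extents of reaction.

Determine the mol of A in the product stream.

Conversion of F: F consumed = 2ξ₁ = 0.938 × 289.6 → ξ₁ = 135.8 mol.
Yield of D: 1ξ₂ / 289.6 = 0.417 → ξ₂ = 120.8 mol.
Outlet amounts (n = n₀ + Σ ν·ξ):
  F: 289.6 − 2(135.8) = 17.96
  A: 0 + 2(135.8) − 1(120.8) = 150.9
  D: 0 + 1(120.8) = 120.8

151 mol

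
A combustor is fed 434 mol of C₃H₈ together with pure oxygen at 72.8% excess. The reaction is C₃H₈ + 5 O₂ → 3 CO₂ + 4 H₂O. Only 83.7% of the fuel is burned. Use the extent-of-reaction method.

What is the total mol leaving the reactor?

Stoichiometric O₂ = 5 × 434 = 2170 mol; O₂ fed = 2170 × 1.728 = 3750 mol.
Fuel reacted = 0.837 × 434 → ξ = 363.3 mol.
Outlet (n = n₀ + ν ξ):
  C₃H₈: 434 − 1(363.3) = 70.74
  O₂: 3750 − 5(363.3) = 1933
  CO₂: 0 + 3(363.3) = 1090
  H₂O: 0 + 4(363.3) = 1453
Total out = 70.74 + 1933 + 1090 + 1453 = 4547 mol.

4550 mol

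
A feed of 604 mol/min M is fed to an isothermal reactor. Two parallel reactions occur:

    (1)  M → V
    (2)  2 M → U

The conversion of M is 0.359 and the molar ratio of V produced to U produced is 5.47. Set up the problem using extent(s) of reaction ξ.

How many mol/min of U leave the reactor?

Conversion of M: M consumed = 0.359 × 604 = 216.8 mol/min = 1ξ₁ + 2ξ₂.
Selectivity: 1ξ₁ / (1ξ₂) = 5.47 → ξ₁ = 5.47 ξ₂.
Substitute: (1·5.47 + 2) ξ₂ = 216.8 → ξ₂ = 29.03 mol/min, ξ₁ = 158.8 mol/min.
Outlet amounts (n = n₀ + Σ ν·ξ):
  M: 604 − 1(158.8) − 2(29.03) = 387.2
  V: 0 + 1(158.8) = 158.8
  U: 0 + 1(29.03) = 29.03

29 mol/min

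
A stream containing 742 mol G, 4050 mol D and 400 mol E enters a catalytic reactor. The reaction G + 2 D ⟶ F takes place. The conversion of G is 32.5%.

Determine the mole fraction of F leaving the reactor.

0.0512

G reacted = 0.325 × 742 = 241.2 mol; ν_G = −1, so ξ = 241.2/1 = 241.2 mol.
Outlet amounts (n = n₀ + ν ξ):
  G: 742 − 1(241.2) = 500.9
  D: 4050 − 2(241.2) = 3568
  F: 0 + 1(241.2) = 241.2
  E: 400 (inert)
Total out = 4710 mol; y_F = 241.2 / 4710 = 0.0512.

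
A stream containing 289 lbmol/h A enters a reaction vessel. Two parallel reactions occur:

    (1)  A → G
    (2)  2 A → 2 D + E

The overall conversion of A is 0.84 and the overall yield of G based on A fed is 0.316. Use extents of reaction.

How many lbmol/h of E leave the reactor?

75.7 lbmol/h

Yield of G: 1ξ₁ / 289 = 0.316 → ξ₁ = 91.32 lbmol/h.
Conversion of A: 1ξ₁ + 2ξ₂ = 0.84 × 289 = 242.8 → ξ₂ = 75.72 lbmol/h.
Outlet amounts (n = n₀ + Σ ν·ξ):
  A: 289 − 1(91.32) − 2(75.72) = 46.24
  G: 0 + 1(91.32) = 91.32
  D: 0 + 2(75.72) = 151.4
  E: 0 + 1(75.72) = 75.72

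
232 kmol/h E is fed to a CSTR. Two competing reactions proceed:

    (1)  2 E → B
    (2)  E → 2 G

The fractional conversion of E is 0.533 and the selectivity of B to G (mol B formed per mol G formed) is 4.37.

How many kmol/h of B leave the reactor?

58.5 kmol/h

Conversion of E: E consumed = 0.533 × 232 = 123.7 kmol/h = 2ξ₁ + 1ξ₂.
Selectivity: 1ξ₁ / (2ξ₂) = 4.37 → ξ₁ = 8.74 ξ₂.
Substitute: (2·8.74 + 1) ξ₂ = 123.7 → ξ₂ = 6.691 kmol/h, ξ₁ = 58.48 kmol/h.
Outlet amounts (n = n₀ + Σ ν·ξ):
  E: 232 − 2(58.48) − 1(6.691) = 108.3
  B: 0 + 1(58.48) = 58.48
  G: 0 + 2(6.691) = 13.38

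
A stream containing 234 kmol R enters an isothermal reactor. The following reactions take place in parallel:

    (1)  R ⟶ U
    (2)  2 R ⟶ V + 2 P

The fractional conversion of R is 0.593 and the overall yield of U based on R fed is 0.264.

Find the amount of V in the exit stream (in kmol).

Yield of U: 1ξ₁ / 234 = 0.264 → ξ₁ = 61.78 kmol.
Conversion of R: 1ξ₁ + 2ξ₂ = 0.593 × 234 = 138.8 → ξ₂ = 38.49 kmol.
Outlet amounts (n = n₀ + Σ ν·ξ):
  R: 234 − 1(61.78) − 2(38.49) = 95.24
  U: 0 + 1(61.78) = 61.78
  V: 0 + 1(38.49) = 38.49
  P: 0 + 2(38.49) = 76.99

38.5 kmol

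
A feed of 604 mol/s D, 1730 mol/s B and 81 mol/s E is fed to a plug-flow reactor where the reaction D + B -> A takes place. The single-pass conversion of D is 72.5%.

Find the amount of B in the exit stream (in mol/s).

1290 mol/s

D reacted = 0.725 × 604 = 437.9 mol/s; ν_D = −1, so ξ = 437.9/1 = 437.9 mol/s.
Outlet amounts (n = n₀ + ν ξ):
  D: 604 − 1(437.9) = 166.1
  B: 1730 − 1(437.9) = 1292
  A: 0 + 1(437.9) = 437.9
  E: 81 (inert)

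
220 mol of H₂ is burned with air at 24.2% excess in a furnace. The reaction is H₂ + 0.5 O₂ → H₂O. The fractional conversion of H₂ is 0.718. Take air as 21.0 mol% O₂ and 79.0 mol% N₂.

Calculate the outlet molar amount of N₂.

514 mol

Stoichiometric O₂ = 0.5 × 220 = 110 mol; O₂ fed = 110 × 1.242 = 136.6 mol.
N₂ fed = 136.6 × 79/21 = 514 mol.
Fuel reacted = 0.718 × 220 → ξ = 158 mol.
Outlet (n = n₀ + ν ξ):
  H₂: 220 − 1(158) = 62.04
  O₂: 136.6 − 0.5(158) = 57.64
  N₂: 514 (inert)
  H₂O: 0 + 1(158) = 158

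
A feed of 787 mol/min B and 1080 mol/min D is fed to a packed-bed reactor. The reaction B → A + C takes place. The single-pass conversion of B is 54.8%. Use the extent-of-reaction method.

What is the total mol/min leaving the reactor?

2300 mol/min

B reacted = 0.548 × 787 = 431.3 mol/min; ν_B = −1, so ξ = 431.3/1 = 431.3 mol/min.
Outlet amounts (n = n₀ + ν ξ):
  B: 787 − 1(431.3) = 355.7
  A: 0 + 1(431.3) = 431.3
  C: 0 + 1(431.3) = 431.3
  D: 1080 (inert)
Total out = 355.7 + 431.3 + 431.3 + 1080 = 2298 mol/min.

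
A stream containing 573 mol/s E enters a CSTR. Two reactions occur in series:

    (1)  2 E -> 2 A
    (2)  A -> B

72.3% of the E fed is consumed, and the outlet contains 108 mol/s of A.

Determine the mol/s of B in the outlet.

Conversion of E: E consumed = 2ξ₁ = 0.723 × 573 → ξ₁ = 207.1 mol/s.
A balance: n_A = 0 + 2ξ₁ − 1ξ₂ = 108 → ξ₂ = (2·207.1 − 108)/1 = 306.3 mol/s.
Outlet amounts (n = n₀ + Σ ν·ξ):
  E: 573 − 2(207.1) = 158.7
  A: 0 + 2(207.1) − 1(306.3) = 108
  B: 0 + 1(306.3) = 306.3

306 mol/s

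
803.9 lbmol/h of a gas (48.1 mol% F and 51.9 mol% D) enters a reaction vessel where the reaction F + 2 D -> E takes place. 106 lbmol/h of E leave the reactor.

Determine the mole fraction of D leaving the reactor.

For E: n = n₀ + 1ξ → 106 = 0 + 1ξ, giving ξ = 106 lbmol/h.
Outlet amounts (n = n₀ + ν ξ):
  F: 386.7 − 1(106) = 280.7
  D: 417.2 − 2(106) = 205.2
  E: 0 + 1(106) = 106
Total out = 591.9 lbmol/h; y_D = 205.2 / 591.9 = 0.3467.

0.347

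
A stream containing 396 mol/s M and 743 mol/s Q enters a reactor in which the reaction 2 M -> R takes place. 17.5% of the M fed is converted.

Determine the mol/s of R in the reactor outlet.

34.6 mol/s

M reacted = 0.175 × 396 = 69.3 mol/s; ν_M = −2, so ξ = 69.3/2 = 34.65 mol/s.
Outlet amounts (n = n₀ + ν ξ):
  M: 396 − 2(34.65) = 326.7
  R: 0 + 1(34.65) = 34.65
  Q: 743 (inert)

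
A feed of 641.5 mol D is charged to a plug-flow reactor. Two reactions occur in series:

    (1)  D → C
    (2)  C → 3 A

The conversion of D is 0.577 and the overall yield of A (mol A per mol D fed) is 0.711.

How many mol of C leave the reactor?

Conversion of D: D consumed = 1ξ₁ = 0.577 × 641.5 → ξ₁ = 370.1 mol.
Yield of A: 3ξ₂ / 641.5 = 0.711 → ξ₂ = 152 mol.
Outlet amounts (n = n₀ + Σ ν·ξ):
  D: 641.5 − 1(370.1) = 271.4
  C: 0 + 1(370.1) − 1(152) = 218.1
  A: 0 + 3(152) = 456.1

218 mol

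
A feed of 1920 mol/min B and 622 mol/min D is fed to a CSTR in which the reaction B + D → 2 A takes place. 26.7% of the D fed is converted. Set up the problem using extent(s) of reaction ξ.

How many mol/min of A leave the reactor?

D reacted = 0.267 × 622 = 166.1 mol/min; ν_D = −1, so ξ = 166.1/1 = 166.1 mol/min.
Outlet amounts (n = n₀ + ν ξ):
  B: 1920 − 1(166.1) = 1754
  D: 622 − 1(166.1) = 455.9
  A: 0 + 2(166.1) = 332.1

332 mol/min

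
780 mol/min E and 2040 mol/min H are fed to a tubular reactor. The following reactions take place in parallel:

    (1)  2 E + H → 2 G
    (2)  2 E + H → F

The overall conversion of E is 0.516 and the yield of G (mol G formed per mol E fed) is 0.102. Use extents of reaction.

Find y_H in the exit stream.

0.748

Yield of G: 2ξ₁ / 780 = 0.102 → ξ₁ = 39.78 mol/min.
Conversion of E: 2ξ₁ + 2ξ₂ = 0.516 × 780 = 402.5 → ξ₂ = 161.5 mol/min.
Outlet amounts (n = n₀ + Σ ν·ξ):
  E: 780 − 2(39.78) − 2(161.5) = 377.5
  H: 2040 − 1(39.78) − 1(161.5) = 1839
  G: 0 + 2(39.78) = 79.56
  F: 0 + 1(161.5) = 161.5
Total out = 2457 mol/min; y_H = 1839 / 2457 = 0.7483.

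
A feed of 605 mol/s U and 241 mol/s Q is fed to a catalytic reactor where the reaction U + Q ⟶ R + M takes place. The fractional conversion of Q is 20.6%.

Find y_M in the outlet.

Q reacted = 0.206 × 241 = 49.65 mol/s; ν_Q = −1, so ξ = 49.65/1 = 49.65 mol/s.
Outlet amounts (n = n₀ + ν ξ):
  U: 605 − 1(49.65) = 555.4
  Q: 241 − 1(49.65) = 191.4
  R: 0 + 1(49.65) = 49.65
  M: 0 + 1(49.65) = 49.65
Total out = 846 mol/s; y_M = 49.65 / 846 = 0.05868.

0.0587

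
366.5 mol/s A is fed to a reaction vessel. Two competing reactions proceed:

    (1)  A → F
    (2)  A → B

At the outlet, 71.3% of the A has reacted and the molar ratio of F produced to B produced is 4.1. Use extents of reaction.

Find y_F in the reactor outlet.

0.573

Conversion of A: A consumed = 0.713 × 366.5 = 261.3 mol/s = 1ξ₁ + 1ξ₂.
Selectivity: 1ξ₁ / (1ξ₂) = 4.1 → ξ₁ = 4.1 ξ₂.
Substitute: (1·4.1 + 1) ξ₂ = 261.3 → ξ₂ = 51.24 mol/s, ξ₁ = 210.1 mol/s.
Outlet amounts (n = n₀ + Σ ν·ξ):
  A: 366.5 − 1(210.1) − 1(51.24) = 105.2
  F: 0 + 1(210.1) = 210.1
  B: 0 + 1(51.24) = 51.24
Total out = 366.5 mol/s; y_F = 210.1 / 366.5 = 0.5732.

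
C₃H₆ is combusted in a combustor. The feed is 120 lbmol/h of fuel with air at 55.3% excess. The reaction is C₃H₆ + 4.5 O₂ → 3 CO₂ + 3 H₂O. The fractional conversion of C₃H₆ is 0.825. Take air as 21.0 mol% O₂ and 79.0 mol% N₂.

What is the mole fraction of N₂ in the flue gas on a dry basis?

0.816

Stoichiometric O₂ = 4.5 × 120 = 540 lbmol/h; O₂ fed = 540 × 1.553 = 838.6 lbmol/h.
N₂ fed = 838.6 × 79/21 = 3155 lbmol/h.
Fuel reacted = 0.825 × 120 → ξ = 99 lbmol/h.
Outlet (n = n₀ + ν ξ):
  C₃H₆: 120 − 1(99) = 21
  O₂: 838.6 − 4.5(99) = 393.1
  N₂: 3155 (inert)
  CO₂: 0 + 3(99) = 297
  H₂O: 0 + 3(99) = 297
Dry total = 3866 lbmol/h; y_N₂ (dry) = 3155 / 3866 = 0.8161.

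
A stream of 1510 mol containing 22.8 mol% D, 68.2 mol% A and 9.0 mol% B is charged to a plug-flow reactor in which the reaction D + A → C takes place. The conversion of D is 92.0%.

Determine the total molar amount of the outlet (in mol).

D reacted = 0.92 × 344.3 = 316.7 mol; ν_D = −1, so ξ = 316.7/1 = 316.7 mol.
Outlet amounts (n = n₀ + ν ξ):
  D: 344.3 − 1(316.7) = 27.54
  A: 1030 − 1(316.7) = 713.1
  C: 0 + 1(316.7) = 316.7
  B: 135.9 (inert)
Total out = 27.54 + 713.1 + 316.7 + 135.9 = 1193 mol.

1190 mol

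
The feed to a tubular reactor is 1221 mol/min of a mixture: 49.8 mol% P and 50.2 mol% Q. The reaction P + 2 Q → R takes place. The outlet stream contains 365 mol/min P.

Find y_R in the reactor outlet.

0.331

For P: n = n₀ − 1ξ → 365 = 608.1 − 1ξ, giving ξ = 243.1 mol/min.
Outlet amounts (n = n₀ + ν ξ):
  P: 608.1 − 1(243.1) = 365
  Q: 612.9 − 2(243.1) = 126.8
  R: 0 + 1(243.1) = 243.1
Total out = 734.9 mol/min; y_R = 243.1 / 734.9 = 0.3307.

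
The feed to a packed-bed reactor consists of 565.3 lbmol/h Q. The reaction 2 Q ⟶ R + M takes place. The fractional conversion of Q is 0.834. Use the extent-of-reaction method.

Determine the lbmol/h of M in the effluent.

236 lbmol/h

Q reacted = 0.834 × 565.3 = 471.5 lbmol/h; ν_Q = −2, so ξ = 471.5/2 = 235.7 lbmol/h.
Outlet amounts (n = n₀ + ν ξ):
  Q: 565.3 − 2(235.7) = 93.84
  R: 0 + 1(235.7) = 235.7
  M: 0 + 1(235.7) = 235.7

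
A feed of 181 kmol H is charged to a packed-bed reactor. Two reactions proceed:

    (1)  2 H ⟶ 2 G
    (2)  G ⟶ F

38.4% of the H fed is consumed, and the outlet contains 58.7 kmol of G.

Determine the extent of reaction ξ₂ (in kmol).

ξ₂ = 10.8 kmol

Conversion of H: H consumed = 2ξ₁ = 0.384 × 181 → ξ₁ = 34.75 kmol.
G balance: n_G = 0 + 2ξ₁ − 1ξ₂ = 58.7 → ξ₂ = (2·34.75 − 58.7)/1 = 10.8 kmol.
Outlet amounts (n = n₀ + Σ ν·ξ):
  H: 181 − 2(34.75) = 111.5
  G: 0 + 2(34.75) − 1(10.8) = 58.7
  F: 0 + 1(10.8) = 10.8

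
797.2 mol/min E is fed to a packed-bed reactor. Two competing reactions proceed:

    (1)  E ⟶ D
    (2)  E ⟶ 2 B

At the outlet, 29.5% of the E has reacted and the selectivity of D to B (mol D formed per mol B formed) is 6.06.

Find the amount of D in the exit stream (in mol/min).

217 mol/min

Conversion of E: E consumed = 0.295 × 797.2 = 235.2 mol/min = 1ξ₁ + 1ξ₂.
Selectivity: 1ξ₁ / (2ξ₂) = 6.06 → ξ₁ = 12.12 ξ₂.
Substitute: (1·12.12 + 1) ξ₂ = 235.2 → ξ₂ = 17.92 mol/min, ξ₁ = 217.2 mol/min.
Outlet amounts (n = n₀ + Σ ν·ξ):
  E: 797.2 − 1(217.2) − 1(17.92) = 562
  D: 0 + 1(217.2) = 217.2
  B: 0 + 2(17.92) = 35.85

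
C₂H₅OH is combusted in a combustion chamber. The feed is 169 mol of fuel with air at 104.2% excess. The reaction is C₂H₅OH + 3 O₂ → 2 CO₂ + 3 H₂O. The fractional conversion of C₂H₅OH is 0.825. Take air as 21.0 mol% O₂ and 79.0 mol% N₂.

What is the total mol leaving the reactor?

5240 mol

Stoichiometric O₂ = 3 × 169 = 507 mol; O₂ fed = 507 × 2.042 = 1035 mol.
N₂ fed = 1035 × 79/21 = 3895 mol.
Fuel reacted = 0.825 × 169 → ξ = 139.4 mol.
Outlet (n = n₀ + ν ξ):
  C₂H₅OH: 169 − 1(139.4) = 29.58
  O₂: 1035 − 3(139.4) = 617
  N₂: 3895 (inert)
  CO₂: 0 + 2(139.4) = 278.8
  H₂O: 0 + 3(139.4) = 418.3
Total out = 29.58 + 617 + 3895 + 278.8 + 418.3 = 5238 mol.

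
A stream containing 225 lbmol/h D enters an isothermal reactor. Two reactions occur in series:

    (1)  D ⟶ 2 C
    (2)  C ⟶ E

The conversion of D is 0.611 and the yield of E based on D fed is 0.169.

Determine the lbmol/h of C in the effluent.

237 lbmol/h

Conversion of D: D consumed = 1ξ₁ = 0.611 × 225 → ξ₁ = 137.5 lbmol/h.
Yield of E: 1ξ₂ / 225 = 0.169 → ξ₂ = 38.03 lbmol/h.
Outlet amounts (n = n₀ + Σ ν·ξ):
  D: 225 − 1(137.5) = 87.53
  C: 0 + 2(137.5) − 1(38.03) = 236.9
  E: 0 + 1(38.03) = 38.03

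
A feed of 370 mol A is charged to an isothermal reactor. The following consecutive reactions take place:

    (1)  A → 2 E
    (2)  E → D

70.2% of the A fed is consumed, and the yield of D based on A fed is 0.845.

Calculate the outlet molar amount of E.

207 mol

Conversion of A: A consumed = 1ξ₁ = 0.702 × 370 → ξ₁ = 259.7 mol.
Yield of D: 1ξ₂ / 370 = 0.845 → ξ₂ = 312.6 mol.
Outlet amounts (n = n₀ + Σ ν·ξ):
  A: 370 − 1(259.7) = 110.3
  E: 0 + 2(259.7) − 1(312.6) = 206.8
  D: 0 + 1(312.6) = 312.6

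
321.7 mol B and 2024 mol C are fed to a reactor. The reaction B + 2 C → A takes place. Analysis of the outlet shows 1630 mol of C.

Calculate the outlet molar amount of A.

197 mol

For C: n = n₀ − 2ξ → 1630 = 2024 − 2ξ, giving ξ = 197 mol.
Outlet amounts (n = n₀ + ν ξ):
  B: 321.7 − 1(197) = 124.7
  C: 2024 − 2(197) = 1630
  A: 0 + 1(197) = 197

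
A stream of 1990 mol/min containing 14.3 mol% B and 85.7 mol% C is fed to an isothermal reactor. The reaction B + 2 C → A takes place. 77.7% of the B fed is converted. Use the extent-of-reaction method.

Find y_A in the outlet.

B reacted = 0.777 × 284.6 = 221.1 mol/min; ν_B = −1, so ξ = 221.1/1 = 221.1 mol/min.
Outlet amounts (n = n₀ + ν ξ):
  B: 284.6 − 1(221.1) = 63.46
  C: 1705 − 2(221.1) = 1263
  A: 0 + 1(221.1) = 221.1
Total out = 1548 mol/min; y_A = 221.1 / 1548 = 0.1429.

0.143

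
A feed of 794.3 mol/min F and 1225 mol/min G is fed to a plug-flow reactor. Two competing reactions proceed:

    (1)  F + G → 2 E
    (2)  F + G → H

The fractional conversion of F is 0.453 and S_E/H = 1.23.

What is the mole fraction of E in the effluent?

0.153

Conversion of F: F consumed = 0.453 × 794.3 = 359.8 mol/min = 1ξ₁ + 1ξ₂.
Selectivity: 2ξ₁ / (1ξ₂) = 1.23 → ξ₁ = 0.615 ξ₂.
Substitute: (1·0.615 + 1) ξ₂ = 359.8 → ξ₂ = 222.8 mol/min, ξ₁ = 137 mol/min.
Outlet amounts (n = n₀ + Σ ν·ξ):
  F: 794.3 − 1(137) − 1(222.8) = 434.5
  G: 1225 − 1(137) − 1(222.8) = 865.2
  E: 0 + 2(137) = 274
  H: 0 + 1(222.8) = 222.8
Total out = 1797 mol/min; y_E = 274 / 1797 = 0.1525.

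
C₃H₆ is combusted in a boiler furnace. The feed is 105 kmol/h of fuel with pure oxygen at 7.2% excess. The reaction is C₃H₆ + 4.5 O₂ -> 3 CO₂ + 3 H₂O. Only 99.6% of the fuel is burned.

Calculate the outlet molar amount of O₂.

35.9 kmol/h

Stoichiometric O₂ = 4.5 × 105 = 472.5 kmol/h; O₂ fed = 472.5 × 1.072 = 506.5 kmol/h.
Fuel reacted = 0.996 × 105 → ξ = 104.6 kmol/h.
Outlet (n = n₀ + ν ξ):
  C₃H₆: 105 − 1(104.6) = 0.42
  O₂: 506.5 − 4.5(104.6) = 35.91
  CO₂: 0 + 3(104.6) = 313.7
  H₂O: 0 + 3(104.6) = 313.7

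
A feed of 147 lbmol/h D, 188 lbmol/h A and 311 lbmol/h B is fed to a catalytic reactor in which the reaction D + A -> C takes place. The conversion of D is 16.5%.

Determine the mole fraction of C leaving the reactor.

0.039

D reacted = 0.165 × 147 = 24.26 lbmol/h; ν_D = −1, so ξ = 24.26/1 = 24.26 lbmol/h.
Outlet amounts (n = n₀ + ν ξ):
  D: 147 − 1(24.26) = 122.7
  A: 188 − 1(24.26) = 163.7
  C: 0 + 1(24.26) = 24.26
  B: 311 (inert)
Total out = 621.7 lbmol/h; y_C = 24.26 / 621.7 = 0.03901.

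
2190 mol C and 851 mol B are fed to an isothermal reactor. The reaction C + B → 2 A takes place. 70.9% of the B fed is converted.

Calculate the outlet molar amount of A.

B reacted = 0.709 × 851 = 603.4 mol; ν_B = −1, so ξ = 603.4/1 = 603.4 mol.
Outlet amounts (n = n₀ + ν ξ):
  C: 2190 − 1(603.4) = 1587
  B: 851 − 1(603.4) = 247.6
  A: 0 + 2(603.4) = 1207

1210 mol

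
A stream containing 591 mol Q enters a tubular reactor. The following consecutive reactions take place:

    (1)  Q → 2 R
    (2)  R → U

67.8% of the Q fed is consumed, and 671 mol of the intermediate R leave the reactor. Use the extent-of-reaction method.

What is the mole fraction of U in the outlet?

Conversion of Q: Q consumed = 1ξ₁ = 0.678 × 591 → ξ₁ = 400.7 mol.
R balance: n_R = 0 + 2ξ₁ − 1ξ₂ = 671 → ξ₂ = (2·400.7 − 671)/1 = 130.4 mol.
Outlet amounts (n = n₀ + Σ ν·ξ):
  Q: 591 − 1(400.7) = 190.3
  R: 0 + 2(400.7) − 1(130.4) = 671
  U: 0 + 1(130.4) = 130.4
Total out = 991.7 mol; y_U = 130.4 / 991.7 = 0.1315.

0.131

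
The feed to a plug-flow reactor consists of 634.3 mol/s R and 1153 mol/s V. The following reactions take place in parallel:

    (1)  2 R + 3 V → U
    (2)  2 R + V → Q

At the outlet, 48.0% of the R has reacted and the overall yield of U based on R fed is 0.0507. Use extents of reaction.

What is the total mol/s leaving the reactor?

1420 mol/s

Yield of U: 1ξ₁ / 634.3 = 0.0507 → ξ₁ = 32.16 mol/s.
Conversion of R: 2ξ₁ + 2ξ₂ = 0.48 × 634.3 = 304.5 → ξ₂ = 120.1 mol/s.
Outlet amounts (n = n₀ + Σ ν·ξ):
  R: 634.3 − 2(32.16) − 2(120.1) = 329.8
  V: 1153 − 3(32.16) − 1(120.1) = 936.4
  U: 0 + 1(32.16) = 32.16
  Q: 0 + 1(120.1) = 120.1
Total out = 329.8 + 936.4 + 32.16 + 120.1 = 1419 mol/s.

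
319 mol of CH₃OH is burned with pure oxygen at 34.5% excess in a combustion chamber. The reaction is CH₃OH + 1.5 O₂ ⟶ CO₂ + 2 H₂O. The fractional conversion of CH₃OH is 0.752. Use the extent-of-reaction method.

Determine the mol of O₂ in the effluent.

Stoichiometric O₂ = 1.5 × 319 = 478.5 mol; O₂ fed = 478.5 × 1.345 = 643.6 mol.
Fuel reacted = 0.752 × 319 → ξ = 239.9 mol.
Outlet (n = n₀ + ν ξ):
  CH₃OH: 319 − 1(239.9) = 79.11
  O₂: 643.6 − 1.5(239.9) = 283.8
  CO₂: 0 + 1(239.9) = 239.9
  H₂O: 0 + 2(239.9) = 479.8

284 mol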